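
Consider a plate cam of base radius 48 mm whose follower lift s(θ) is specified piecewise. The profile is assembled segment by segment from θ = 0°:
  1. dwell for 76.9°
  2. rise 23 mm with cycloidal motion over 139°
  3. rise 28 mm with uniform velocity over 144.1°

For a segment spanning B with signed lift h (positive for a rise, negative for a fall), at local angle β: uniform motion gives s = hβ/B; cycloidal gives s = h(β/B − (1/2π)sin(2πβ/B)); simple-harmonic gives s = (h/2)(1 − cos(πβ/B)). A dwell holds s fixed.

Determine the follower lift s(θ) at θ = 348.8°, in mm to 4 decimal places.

seg 1 [0°–76.9°] dwell: s stays 0.0000
seg 2 [76.9°–215.9°] cycloidal, h=23: full span → s += 23 → s = 23.0000
seg 3 [215.9°–360°] uniform, h=28: θ=348.8° here. β=132.9, B=144.1. 28·132.9/144.1 = 25.8237 → s = 48.8237

48.8237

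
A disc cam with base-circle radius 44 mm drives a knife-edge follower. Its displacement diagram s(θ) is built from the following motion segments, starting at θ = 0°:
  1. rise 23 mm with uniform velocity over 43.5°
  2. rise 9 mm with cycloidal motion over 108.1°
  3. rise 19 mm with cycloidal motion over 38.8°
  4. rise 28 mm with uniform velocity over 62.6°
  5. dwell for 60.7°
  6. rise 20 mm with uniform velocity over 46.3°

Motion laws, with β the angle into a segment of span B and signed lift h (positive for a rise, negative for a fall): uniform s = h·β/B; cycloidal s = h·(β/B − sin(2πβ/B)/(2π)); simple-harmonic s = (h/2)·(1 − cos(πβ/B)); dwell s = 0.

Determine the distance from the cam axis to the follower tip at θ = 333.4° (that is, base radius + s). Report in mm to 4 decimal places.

seg 1 [0°–43.5°] uniform, h=23: full span → s += 23 → s = 23.0000
seg 2 [43.5°–151.6°] cycloidal, h=9: full span → s += 9 → s = 32.0000
seg 3 [151.6°–190.4°] cycloidal, h=19: full span → s += 19 → s = 51.0000
seg 4 [190.4°–253°] uniform, h=28: full span → s += 28 → s = 79.0000
seg 5 [253°–313.7°] dwell: s stays 79.0000
seg 6 [313.7°–360°] uniform, h=20: θ=333.4° here. β=19.7, B=46.3. 20·19.7/46.3 = 8.5097 → s = 87.5097
radial distance = base radius + s = 44 + 87.5097 = 131.5097

131.5097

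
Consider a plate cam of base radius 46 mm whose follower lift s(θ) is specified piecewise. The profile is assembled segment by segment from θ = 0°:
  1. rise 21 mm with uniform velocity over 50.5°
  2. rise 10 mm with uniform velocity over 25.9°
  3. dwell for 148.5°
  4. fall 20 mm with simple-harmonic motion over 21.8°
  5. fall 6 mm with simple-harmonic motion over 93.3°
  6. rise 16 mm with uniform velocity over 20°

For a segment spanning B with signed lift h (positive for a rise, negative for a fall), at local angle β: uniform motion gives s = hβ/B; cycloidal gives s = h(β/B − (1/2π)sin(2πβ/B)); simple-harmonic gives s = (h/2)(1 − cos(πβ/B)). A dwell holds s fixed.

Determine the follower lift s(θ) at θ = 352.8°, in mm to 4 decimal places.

seg 1 [0°–50.5°] uniform, h=21: full span → s += 21 → s = 21.0000
seg 2 [50.5°–76.4°] uniform, h=10: full span → s += 10 → s = 31.0000
seg 3 [76.4°–224.9°] dwell: s stays 31.0000
seg 4 [224.9°–246.7°] simple-harmonic, h=-20: full span → s += -20 → s = 11.0000
seg 5 [246.7°–340°] simple-harmonic, h=-6: full span → s += -6 → s = 5.0000
seg 6 [340°–360°] uniform, h=16: θ=352.8° here. β=12.8, B=20. 16·12.8/20 = 10.2400 → s = 15.2400

15.2400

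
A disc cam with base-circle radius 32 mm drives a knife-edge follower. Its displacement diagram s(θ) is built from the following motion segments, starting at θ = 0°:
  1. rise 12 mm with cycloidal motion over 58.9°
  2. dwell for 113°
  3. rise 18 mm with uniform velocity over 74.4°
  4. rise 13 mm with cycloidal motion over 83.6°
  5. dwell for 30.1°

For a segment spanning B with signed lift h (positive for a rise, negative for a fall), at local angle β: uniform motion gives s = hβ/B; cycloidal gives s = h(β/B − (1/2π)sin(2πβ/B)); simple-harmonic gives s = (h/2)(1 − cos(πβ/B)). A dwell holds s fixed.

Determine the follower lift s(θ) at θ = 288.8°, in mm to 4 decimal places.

seg 1 [0°–58.9°] cycloidal, h=12: full span → s += 12 → s = 12.0000
seg 2 [58.9°–171.9°] dwell: s stays 12.0000
seg 3 [171.9°–246.3°] uniform, h=18: full span → s += 18 → s = 30.0000
seg 4 [246.3°–329.9°] cycloidal, h=13: θ=288.8° here. β=42.5, B=83.6. 13·(0.5084 − sin(2π·0.5084)/(2π)) = 6.7177 → s = 36.7177

36.7177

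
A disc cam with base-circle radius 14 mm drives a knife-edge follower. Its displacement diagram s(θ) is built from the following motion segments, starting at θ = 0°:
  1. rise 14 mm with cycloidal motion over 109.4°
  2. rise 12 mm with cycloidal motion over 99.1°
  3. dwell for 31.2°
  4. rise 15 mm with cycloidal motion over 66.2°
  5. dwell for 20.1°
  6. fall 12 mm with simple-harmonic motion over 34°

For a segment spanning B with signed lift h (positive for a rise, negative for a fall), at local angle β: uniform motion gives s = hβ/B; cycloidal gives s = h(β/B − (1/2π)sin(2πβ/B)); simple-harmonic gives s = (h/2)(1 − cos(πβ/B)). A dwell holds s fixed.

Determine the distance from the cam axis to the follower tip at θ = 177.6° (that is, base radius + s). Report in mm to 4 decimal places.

seg 1 [0°–109.4°] cycloidal, h=14: full span → s += 14 → s = 14.0000
seg 2 [109.4°–208.5°] cycloidal, h=12: θ=177.6° here. β=68.2, B=99.1. 12·(0.6882 − sin(2π·0.6882)/(2π)) = 10.0260 → s = 24.0260
radial distance = base radius + s = 14 + 24.0260 = 38.0260

38.0260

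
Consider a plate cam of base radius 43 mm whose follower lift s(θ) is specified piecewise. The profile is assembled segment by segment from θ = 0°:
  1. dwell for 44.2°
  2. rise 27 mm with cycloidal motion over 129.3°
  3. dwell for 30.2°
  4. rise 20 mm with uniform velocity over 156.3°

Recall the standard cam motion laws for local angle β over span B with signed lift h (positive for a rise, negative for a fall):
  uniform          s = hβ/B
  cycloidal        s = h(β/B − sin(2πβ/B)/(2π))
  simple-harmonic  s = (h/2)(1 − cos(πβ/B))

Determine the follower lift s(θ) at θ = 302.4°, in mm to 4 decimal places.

seg 1 [0°–44.2°] dwell: s stays 0.0000
seg 2 [44.2°–173.5°] cycloidal, h=27: full span → s += 27 → s = 27.0000
seg 3 [173.5°–203.7°] dwell: s stays 27.0000
seg 4 [203.7°–360°] uniform, h=20: θ=302.4° here. β=98.7, B=156.3. 20·98.7/156.3 = 12.6296 → s = 39.6296

39.6296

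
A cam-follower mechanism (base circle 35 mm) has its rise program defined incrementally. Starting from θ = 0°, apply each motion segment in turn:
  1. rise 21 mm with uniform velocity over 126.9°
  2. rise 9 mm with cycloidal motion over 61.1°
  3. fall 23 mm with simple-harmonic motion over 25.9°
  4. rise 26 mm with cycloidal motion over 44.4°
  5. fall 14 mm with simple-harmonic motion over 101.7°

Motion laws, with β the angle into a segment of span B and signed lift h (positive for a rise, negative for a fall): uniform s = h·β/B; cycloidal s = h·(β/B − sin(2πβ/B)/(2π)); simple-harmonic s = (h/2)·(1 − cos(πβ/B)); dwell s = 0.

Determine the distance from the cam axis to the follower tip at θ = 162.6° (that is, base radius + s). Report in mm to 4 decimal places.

seg 1 [0°–126.9°] uniform, h=21: full span → s += 21 → s = 21.0000
seg 2 [126.9°–188°] cycloidal, h=9: θ=162.6° here. β=35.7, B=61.1. 9·(0.5843 − sin(2π·0.5843)/(2π)) = 5.9822 → s = 26.9822
radial distance = base radius + s = 35 + 26.9822 = 61.9822

61.9822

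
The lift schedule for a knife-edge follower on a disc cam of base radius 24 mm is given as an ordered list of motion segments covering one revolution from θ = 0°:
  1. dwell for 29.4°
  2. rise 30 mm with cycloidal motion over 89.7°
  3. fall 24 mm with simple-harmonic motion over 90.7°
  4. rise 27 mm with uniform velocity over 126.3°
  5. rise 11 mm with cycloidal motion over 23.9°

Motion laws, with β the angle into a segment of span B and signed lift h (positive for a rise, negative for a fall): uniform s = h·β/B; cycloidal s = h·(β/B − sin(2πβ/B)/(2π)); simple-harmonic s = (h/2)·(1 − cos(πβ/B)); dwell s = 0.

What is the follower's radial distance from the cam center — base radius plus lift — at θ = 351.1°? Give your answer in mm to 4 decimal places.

seg 1 [0°–29.4°] dwell: s stays 0.0000
seg 2 [29.4°–119.1°] cycloidal, h=30: full span → s += 30 → s = 30.0000
seg 3 [119.1°–209.8°] simple-harmonic, h=-24: full span → s += -24 → s = 6.0000
seg 4 [209.8°–336.1°] uniform, h=27: full span → s += 27 → s = 33.0000
seg 5 [336.1°–360°] cycloidal, h=11: θ=351.1° here. β=15, B=23.9. 11·(0.6276 − sin(2π·0.6276)/(2π)) = 8.1619 → s = 41.1619
radial distance = base radius + s = 24 + 41.1619 = 65.1619

65.1619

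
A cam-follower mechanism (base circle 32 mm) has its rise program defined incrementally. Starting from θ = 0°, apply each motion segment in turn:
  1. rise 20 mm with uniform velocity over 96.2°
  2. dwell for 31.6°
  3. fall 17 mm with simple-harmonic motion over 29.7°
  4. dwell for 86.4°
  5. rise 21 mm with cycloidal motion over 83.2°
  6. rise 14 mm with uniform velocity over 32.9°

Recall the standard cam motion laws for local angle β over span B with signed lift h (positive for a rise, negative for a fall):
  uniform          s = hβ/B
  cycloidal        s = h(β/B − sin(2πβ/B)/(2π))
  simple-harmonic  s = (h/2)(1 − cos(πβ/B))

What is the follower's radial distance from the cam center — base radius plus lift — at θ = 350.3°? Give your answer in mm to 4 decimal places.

seg 1 [0°–96.2°] uniform, h=20: full span → s += 20 → s = 20.0000
seg 2 [96.2°–127.8°] dwell: s stays 20.0000
seg 3 [127.8°–157.5°] simple-harmonic, h=-17: full span → s += -17 → s = 3.0000
seg 4 [157.5°–243.9°] dwell: s stays 3.0000
seg 5 [243.9°–327.1°] cycloidal, h=21: full span → s += 21 → s = 24.0000
seg 6 [327.1°–360°] uniform, h=14: θ=350.3° here. β=23.2, B=32.9. 14·23.2/32.9 = 9.8723 → s = 33.8723
radial distance = base radius + s = 32 + 33.8723 = 65.8723

65.8723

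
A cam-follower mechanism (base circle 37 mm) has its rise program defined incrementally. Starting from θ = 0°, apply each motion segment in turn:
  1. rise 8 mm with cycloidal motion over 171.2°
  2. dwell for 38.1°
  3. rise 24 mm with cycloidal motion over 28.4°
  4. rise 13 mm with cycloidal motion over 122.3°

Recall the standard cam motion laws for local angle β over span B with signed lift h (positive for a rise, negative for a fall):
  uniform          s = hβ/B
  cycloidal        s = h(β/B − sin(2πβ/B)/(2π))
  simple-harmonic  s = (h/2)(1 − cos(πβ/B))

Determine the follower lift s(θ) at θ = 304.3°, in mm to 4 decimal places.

seg 1 [0°–171.2°] cycloidal, h=8: full span → s += 8 → s = 8.0000
seg 2 [171.2°–209.3°] dwell: s stays 8.0000
seg 3 [209.3°–237.7°] cycloidal, h=24: full span → s += 24 → s = 32.0000
seg 4 [237.7°–360°] cycloidal, h=13: θ=304.3° here. β=66.6, B=122.3. 13·(0.5446 − sin(2π·0.5446)/(2π)) = 7.6511 → s = 39.6511

39.6511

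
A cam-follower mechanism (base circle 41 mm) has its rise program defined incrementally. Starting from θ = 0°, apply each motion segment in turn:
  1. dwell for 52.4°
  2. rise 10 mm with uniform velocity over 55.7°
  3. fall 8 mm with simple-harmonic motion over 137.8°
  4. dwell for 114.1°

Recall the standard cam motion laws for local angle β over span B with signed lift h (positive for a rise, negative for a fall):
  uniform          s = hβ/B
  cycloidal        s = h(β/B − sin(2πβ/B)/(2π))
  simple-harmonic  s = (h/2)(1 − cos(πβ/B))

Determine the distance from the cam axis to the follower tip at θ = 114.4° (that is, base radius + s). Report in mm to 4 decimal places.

seg 1 [0°–52.4°] dwell: s stays 0.0000
seg 2 [52.4°–108.1°] uniform, h=10: full span → s += 10 → s = 10.0000
seg 3 [108.1°–245.9°] simple-harmonic, h=-8: θ=114.4° here. β=6.3, B=137.8. -8/2·(1 − cos(π·0.0457)) = -0.0412 → s = 9.9588
radial distance = base radius + s = 41 + 9.9588 = 50.9588

50.9588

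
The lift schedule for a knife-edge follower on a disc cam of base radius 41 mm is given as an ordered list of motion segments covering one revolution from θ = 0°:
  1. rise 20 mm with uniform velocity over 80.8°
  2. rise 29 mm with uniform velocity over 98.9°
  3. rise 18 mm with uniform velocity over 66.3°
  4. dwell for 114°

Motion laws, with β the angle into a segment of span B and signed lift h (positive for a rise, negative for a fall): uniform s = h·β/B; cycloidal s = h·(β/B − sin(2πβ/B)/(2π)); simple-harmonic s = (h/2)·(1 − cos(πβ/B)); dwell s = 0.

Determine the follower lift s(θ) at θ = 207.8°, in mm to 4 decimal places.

seg 1 [0°–80.8°] uniform, h=20: full span → s += 20 → s = 20.0000
seg 2 [80.8°–179.7°] uniform, h=29: full span → s += 29 → s = 49.0000
seg 3 [179.7°–246°] uniform, h=18: θ=207.8° here. β=28.1, B=66.3. 18·28.1/66.3 = 7.6290 → s = 56.6290

56.6290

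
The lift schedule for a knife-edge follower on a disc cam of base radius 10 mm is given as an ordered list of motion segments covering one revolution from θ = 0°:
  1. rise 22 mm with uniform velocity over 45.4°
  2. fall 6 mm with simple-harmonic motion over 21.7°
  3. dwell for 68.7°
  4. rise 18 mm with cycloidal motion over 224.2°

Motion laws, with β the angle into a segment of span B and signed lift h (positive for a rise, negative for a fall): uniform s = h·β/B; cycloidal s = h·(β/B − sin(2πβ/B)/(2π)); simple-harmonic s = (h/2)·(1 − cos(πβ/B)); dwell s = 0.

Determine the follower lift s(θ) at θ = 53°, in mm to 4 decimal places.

seg 1 [0°–45.4°] uniform, h=22: full span → s += 22 → s = 22.0000
seg 2 [45.4°–67.1°] simple-harmonic, h=-6: θ=53° here. β=7.6, B=21.7. -6/2·(1 − cos(π·0.3502)) = -1.6400 → s = 20.3600

20.3600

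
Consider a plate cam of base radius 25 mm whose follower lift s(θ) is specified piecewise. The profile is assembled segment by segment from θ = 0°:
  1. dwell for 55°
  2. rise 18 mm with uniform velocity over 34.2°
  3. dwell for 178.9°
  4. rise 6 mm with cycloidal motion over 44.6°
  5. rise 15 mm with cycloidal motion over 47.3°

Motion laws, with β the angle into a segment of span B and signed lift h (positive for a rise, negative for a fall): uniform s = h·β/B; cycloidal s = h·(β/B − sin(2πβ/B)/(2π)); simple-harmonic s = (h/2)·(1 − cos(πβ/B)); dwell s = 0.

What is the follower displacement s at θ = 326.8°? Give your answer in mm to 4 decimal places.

seg 1 [0°–55°] dwell: s stays 0.0000
seg 2 [55°–89.2°] uniform, h=18: full span → s += 18 → s = 18.0000
seg 3 [89.2°–268.1°] dwell: s stays 18.0000
seg 4 [268.1°–312.7°] cycloidal, h=6: full span → s += 6 → s = 24.0000
seg 5 [312.7°–360°] cycloidal, h=15: θ=326.8° here. β=14.1, B=47.3. 15·(0.2981 − sin(2π·0.2981)/(2π)) = 2.1923 → s = 26.1923

26.1923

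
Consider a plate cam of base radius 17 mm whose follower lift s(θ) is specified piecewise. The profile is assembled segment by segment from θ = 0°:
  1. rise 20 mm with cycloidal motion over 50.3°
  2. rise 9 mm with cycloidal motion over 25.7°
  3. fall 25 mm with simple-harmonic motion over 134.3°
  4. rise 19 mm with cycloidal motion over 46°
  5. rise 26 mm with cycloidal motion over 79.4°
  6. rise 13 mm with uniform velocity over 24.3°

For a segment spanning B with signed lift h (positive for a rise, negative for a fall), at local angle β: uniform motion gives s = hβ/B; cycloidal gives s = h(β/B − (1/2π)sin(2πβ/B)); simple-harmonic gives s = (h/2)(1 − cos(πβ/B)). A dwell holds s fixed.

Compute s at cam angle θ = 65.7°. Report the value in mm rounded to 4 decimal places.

seg 1 [0°–50.3°] cycloidal, h=20: full span → s += 20 → s = 20.0000
seg 2 [50.3°–76°] cycloidal, h=9: θ=65.7° here. β=15.4, B=25.7. 9·(0.5992 − sin(2π·0.5992)/(2π)) = 6.2293 → s = 26.2293

26.2293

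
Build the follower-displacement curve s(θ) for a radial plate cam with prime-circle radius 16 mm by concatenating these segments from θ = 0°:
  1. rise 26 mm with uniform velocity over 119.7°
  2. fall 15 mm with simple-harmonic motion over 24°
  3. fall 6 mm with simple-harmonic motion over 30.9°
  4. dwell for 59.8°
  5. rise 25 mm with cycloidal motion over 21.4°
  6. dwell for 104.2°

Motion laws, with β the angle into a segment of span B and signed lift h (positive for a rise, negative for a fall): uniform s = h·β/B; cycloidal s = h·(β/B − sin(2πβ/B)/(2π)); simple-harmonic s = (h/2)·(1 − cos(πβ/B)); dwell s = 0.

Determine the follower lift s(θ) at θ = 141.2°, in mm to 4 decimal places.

seg 1 [0°–119.7°] uniform, h=26: full span → s += 26 → s = 26.0000
seg 2 [119.7°–143.7°] simple-harmonic, h=-15: θ=141.2° here. β=21.5, B=24. -15/2·(1 − cos(π·0.8958)) = -14.6020 → s = 11.3980

11.3980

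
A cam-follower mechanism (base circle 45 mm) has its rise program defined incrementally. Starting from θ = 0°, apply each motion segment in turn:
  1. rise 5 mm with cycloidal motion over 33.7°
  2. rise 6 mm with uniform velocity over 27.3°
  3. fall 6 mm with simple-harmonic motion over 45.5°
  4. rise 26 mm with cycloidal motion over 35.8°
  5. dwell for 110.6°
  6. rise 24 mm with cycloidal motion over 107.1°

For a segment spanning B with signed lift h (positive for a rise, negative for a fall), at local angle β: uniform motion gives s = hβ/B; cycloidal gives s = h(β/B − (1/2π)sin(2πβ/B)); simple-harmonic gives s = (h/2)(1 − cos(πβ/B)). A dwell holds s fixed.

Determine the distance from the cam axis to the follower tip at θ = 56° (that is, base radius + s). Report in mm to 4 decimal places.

seg 1 [0°–33.7°] cycloidal, h=5: full span → s += 5 → s = 5.0000
seg 2 [33.7°–61°] uniform, h=6: θ=56° here. β=22.3, B=27.3. 6·22.3/27.3 = 4.9011 → s = 9.9011
radial distance = base radius + s = 45 + 9.9011 = 54.9011

54.9011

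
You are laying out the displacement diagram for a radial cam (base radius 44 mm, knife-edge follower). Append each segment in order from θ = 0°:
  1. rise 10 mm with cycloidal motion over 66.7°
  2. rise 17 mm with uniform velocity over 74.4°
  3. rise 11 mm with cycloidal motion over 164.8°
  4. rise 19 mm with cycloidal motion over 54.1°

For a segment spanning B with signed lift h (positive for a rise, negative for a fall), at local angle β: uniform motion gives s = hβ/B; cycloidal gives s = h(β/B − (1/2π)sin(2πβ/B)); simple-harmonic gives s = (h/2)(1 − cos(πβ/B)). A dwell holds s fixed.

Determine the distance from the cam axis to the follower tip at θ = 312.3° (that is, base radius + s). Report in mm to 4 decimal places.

seg 1 [0°–66.7°] cycloidal, h=10: full span → s += 10 → s = 10.0000
seg 2 [66.7°–141.1°] uniform, h=17: full span → s += 17 → s = 27.0000
seg 3 [141.1°–305.9°] cycloidal, h=11: full span → s += 11 → s = 38.0000
seg 4 [305.9°–360°] cycloidal, h=19: θ=312.3° here. β=6.4, B=54.1. 19·(0.1183 − sin(2π·0.1183)/(2π)) = 0.2013 → s = 38.2013
radial distance = base radius + s = 44 + 38.2013 = 82.2013

82.2013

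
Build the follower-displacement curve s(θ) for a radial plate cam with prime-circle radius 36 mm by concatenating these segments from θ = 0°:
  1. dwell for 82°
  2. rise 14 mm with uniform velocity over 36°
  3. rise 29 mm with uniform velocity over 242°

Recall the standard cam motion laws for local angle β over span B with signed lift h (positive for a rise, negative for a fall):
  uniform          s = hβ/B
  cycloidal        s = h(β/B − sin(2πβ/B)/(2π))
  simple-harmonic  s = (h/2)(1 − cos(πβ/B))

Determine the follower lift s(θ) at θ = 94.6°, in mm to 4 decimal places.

seg 1 [0°–82°] dwell: s stays 0.0000
seg 2 [82°–118°] uniform, h=14: θ=94.6° here. β=12.6, B=36. 14·12.6/36 = 4.9000 → s = 4.9000

4.9000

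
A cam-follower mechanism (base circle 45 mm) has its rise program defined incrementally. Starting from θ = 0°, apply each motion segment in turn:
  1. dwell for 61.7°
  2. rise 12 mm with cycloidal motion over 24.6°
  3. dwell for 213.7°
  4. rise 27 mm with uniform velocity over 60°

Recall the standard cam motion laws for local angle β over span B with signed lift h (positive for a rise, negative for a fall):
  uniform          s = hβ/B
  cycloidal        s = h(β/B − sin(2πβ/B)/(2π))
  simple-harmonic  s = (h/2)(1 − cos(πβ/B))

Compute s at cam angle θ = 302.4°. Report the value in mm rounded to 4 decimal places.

seg 1 [0°–61.7°] dwell: s stays 0.0000
seg 2 [61.7°–86.3°] cycloidal, h=12: full span → s += 12 → s = 12.0000
seg 3 [86.3°–300°] dwell: s stays 12.0000
seg 4 [300°–360°] uniform, h=27: θ=302.4° here. β=2.4, B=60. 27·2.4/60 = 1.0800 → s = 13.0800

13.0800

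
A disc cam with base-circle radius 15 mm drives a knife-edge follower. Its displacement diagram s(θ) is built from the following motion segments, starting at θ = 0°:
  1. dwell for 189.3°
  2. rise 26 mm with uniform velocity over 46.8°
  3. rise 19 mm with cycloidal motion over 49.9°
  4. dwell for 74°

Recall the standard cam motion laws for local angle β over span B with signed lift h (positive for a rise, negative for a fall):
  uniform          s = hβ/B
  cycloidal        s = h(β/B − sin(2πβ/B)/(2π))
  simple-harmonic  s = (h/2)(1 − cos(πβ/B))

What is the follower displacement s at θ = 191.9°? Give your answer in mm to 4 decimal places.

seg 1 [0°–189.3°] dwell: s stays 0.0000
seg 2 [189.3°–236.1°] uniform, h=26: θ=191.9° here. β=2.6, B=46.8. 26·2.6/46.8 = 1.4444 → s = 1.4444

1.4444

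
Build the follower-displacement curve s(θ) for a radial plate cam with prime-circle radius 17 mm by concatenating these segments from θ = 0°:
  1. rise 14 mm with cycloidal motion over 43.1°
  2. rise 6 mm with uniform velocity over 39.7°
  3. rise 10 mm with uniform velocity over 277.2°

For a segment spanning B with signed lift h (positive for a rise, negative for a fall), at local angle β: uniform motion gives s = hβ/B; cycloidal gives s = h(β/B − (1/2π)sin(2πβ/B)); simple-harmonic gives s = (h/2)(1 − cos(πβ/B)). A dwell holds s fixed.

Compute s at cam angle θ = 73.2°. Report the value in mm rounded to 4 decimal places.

seg 1 [0°–43.1°] cycloidal, h=14: full span → s += 14 → s = 14.0000
seg 2 [43.1°–82.8°] uniform, h=6: θ=73.2° here. β=30.1, B=39.7. 6·30.1/39.7 = 4.5491 → s = 18.5491

18.5491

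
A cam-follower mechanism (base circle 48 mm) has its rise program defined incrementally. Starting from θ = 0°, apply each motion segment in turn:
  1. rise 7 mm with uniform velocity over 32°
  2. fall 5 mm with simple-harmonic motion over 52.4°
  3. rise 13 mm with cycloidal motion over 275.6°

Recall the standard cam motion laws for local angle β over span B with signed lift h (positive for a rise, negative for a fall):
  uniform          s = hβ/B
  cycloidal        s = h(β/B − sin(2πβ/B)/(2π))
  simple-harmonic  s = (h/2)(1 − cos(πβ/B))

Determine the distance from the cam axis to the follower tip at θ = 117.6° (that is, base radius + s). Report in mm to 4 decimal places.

seg 1 [0°–32°] uniform, h=7: full span → s += 7 → s = 7.0000
seg 2 [32°–84.4°] simple-harmonic, h=-5: full span → s += -5 → s = 2.0000
seg 3 [84.4°–360°] cycloidal, h=13: θ=117.6° here. β=33.2, B=275.6. 13·(0.1205 − sin(2π·0.1205)/(2π)) = 0.1453 → s = 2.1453
radial distance = base radius + s = 48 + 2.1453 = 50.1453

50.1453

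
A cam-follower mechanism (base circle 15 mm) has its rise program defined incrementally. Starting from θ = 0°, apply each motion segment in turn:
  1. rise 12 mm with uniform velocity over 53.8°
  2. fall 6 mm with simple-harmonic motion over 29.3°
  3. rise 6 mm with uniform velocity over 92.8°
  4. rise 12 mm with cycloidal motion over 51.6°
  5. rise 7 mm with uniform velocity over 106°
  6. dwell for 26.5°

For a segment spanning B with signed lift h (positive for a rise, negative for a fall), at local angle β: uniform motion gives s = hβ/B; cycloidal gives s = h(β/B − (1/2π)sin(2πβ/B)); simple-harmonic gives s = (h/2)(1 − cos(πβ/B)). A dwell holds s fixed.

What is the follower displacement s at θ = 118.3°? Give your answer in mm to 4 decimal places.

seg 1 [0°–53.8°] uniform, h=12: full span → s += 12 → s = 12.0000
seg 2 [53.8°–83.1°] simple-harmonic, h=-6: full span → s += -6 → s = 6.0000
seg 3 [83.1°–175.9°] uniform, h=6: θ=118.3° here. β=35.2, B=92.8. 6·35.2/92.8 = 2.2759 → s = 8.2759

8.2759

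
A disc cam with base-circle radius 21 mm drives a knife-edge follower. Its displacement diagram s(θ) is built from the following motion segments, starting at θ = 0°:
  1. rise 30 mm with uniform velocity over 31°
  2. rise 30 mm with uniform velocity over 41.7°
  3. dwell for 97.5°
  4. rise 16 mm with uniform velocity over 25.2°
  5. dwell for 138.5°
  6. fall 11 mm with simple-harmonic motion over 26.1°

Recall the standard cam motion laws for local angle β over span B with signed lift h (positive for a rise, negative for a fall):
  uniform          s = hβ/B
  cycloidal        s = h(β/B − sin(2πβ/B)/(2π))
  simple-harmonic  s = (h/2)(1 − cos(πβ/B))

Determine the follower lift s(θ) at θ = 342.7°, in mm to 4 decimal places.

seg 1 [0°–31°] uniform, h=30: full span → s += 30 → s = 30.0000
seg 2 [31°–72.7°] uniform, h=30: full span → s += 30 → s = 60.0000
seg 3 [72.7°–170.2°] dwell: s stays 60.0000
seg 4 [170.2°–195.4°] uniform, h=16: full span → s += 16 → s = 76.0000
seg 5 [195.4°–333.9°] dwell: s stays 76.0000
seg 6 [333.9°–360°] simple-harmonic, h=-11: θ=342.7° here. β=8.8, B=26.1. -11/2·(1 − cos(π·0.3372)) = -2.8075 → s = 73.1925

73.1925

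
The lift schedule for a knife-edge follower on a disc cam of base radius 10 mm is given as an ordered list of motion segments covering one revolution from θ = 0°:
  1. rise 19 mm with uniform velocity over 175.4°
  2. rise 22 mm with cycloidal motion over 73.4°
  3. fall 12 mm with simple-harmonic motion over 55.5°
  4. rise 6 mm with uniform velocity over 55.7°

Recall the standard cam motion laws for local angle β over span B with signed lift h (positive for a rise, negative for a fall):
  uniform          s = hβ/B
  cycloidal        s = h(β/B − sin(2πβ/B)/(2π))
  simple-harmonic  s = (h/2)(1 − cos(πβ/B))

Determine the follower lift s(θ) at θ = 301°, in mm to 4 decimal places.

seg 1 [0°–175.4°] uniform, h=19: full span → s += 19 → s = 19.0000
seg 2 [175.4°–248.8°] cycloidal, h=22: full span → s += 22 → s = 41.0000
seg 3 [248.8°–304.3°] simple-harmonic, h=-12: θ=301° here. β=52.2, B=55.5. -12/2·(1 − cos(π·0.9405)) = -11.8956 → s = 29.1044

29.1044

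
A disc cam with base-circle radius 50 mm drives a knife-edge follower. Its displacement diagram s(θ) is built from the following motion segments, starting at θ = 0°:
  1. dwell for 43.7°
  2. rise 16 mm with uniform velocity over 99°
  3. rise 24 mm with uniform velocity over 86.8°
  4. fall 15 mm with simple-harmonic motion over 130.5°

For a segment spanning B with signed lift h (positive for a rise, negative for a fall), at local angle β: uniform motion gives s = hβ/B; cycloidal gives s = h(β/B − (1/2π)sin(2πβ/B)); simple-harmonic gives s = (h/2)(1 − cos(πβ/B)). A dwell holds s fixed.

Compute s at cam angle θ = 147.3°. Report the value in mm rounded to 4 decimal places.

seg 1 [0°–43.7°] dwell: s stays 0.0000
seg 2 [43.7°–142.7°] uniform, h=16: full span → s += 16 → s = 16.0000
seg 3 [142.7°–229.5°] uniform, h=24: θ=147.3° here. β=4.6, B=86.8. 24·4.6/86.8 = 1.2719 → s = 17.2719

17.2719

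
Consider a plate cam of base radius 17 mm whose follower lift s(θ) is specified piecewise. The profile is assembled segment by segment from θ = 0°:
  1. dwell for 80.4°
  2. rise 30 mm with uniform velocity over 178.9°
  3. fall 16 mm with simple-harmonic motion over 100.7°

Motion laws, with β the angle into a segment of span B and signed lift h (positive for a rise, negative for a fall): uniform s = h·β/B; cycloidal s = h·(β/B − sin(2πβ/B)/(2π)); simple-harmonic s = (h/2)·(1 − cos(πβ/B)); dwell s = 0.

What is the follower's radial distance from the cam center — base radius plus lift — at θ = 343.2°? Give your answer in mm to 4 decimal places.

seg 1 [0°–80.4°] dwell: s stays 0.0000
seg 2 [80.4°–259.3°] uniform, h=30: full span → s += 30 → s = 30.0000
seg 3 [259.3°–360°] simple-harmonic, h=-16: θ=343.2° here. β=83.9, B=100.7. -16/2·(1 − cos(π·0.8332)) = -14.9261 → s = 15.0739
radial distance = base radius + s = 17 + 15.0739 = 32.0739

32.0739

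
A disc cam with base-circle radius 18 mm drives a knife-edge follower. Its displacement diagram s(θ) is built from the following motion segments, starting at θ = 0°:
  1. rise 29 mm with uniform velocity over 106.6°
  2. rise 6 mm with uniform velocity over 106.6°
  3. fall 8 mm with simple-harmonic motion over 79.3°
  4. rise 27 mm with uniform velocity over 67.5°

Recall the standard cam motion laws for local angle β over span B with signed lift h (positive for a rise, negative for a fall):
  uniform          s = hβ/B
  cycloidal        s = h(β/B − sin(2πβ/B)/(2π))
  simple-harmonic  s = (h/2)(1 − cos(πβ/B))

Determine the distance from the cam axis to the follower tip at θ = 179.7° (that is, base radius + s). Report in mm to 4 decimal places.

seg 1 [0°–106.6°] uniform, h=29: full span → s += 29 → s = 29.0000
seg 2 [106.6°–213.2°] uniform, h=6: θ=179.7° here. β=73.1, B=106.6. 6·73.1/106.6 = 4.1144 → s = 33.1144
radial distance = base radius + s = 18 + 33.1144 = 51.1144

51.1144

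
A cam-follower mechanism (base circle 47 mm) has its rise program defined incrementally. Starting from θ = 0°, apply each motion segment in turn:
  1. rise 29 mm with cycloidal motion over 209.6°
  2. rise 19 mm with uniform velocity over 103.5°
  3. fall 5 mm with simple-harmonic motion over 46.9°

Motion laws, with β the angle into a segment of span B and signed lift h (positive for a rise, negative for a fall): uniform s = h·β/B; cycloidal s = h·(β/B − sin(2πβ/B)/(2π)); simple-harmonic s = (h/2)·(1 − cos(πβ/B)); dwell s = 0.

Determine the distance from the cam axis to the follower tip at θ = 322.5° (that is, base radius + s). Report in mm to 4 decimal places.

seg 1 [0°–209.6°] cycloidal, h=29: full span → s += 29 → s = 29.0000
seg 2 [209.6°–313.1°] uniform, h=19: full span → s += 19 → s = 48.0000
seg 3 [313.1°–360°] simple-harmonic, h=-5: θ=322.5° here. β=9.4, B=46.9. -5/2·(1 − cos(π·0.2004)) = -0.4794 → s = 47.5206
radial distance = base radius + s = 47 + 47.5206 = 94.5206

94.5206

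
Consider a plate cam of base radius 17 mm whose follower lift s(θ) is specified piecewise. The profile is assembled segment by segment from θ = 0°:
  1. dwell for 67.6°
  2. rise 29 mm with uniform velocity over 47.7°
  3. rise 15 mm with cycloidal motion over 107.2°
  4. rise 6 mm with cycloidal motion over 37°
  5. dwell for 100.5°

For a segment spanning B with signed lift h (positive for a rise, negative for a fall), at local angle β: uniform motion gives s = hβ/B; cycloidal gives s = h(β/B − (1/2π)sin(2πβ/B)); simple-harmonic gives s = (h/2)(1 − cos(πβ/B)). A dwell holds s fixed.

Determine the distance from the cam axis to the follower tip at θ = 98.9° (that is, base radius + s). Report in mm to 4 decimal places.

seg 1 [0°–67.6°] dwell: s stays 0.0000
seg 2 [67.6°–115.3°] uniform, h=29: θ=98.9° here. β=31.3, B=47.7. 29·31.3/47.7 = 19.0294 → s = 19.0294
radial distance = base radius + s = 17 + 19.0294 = 36.0294

36.0294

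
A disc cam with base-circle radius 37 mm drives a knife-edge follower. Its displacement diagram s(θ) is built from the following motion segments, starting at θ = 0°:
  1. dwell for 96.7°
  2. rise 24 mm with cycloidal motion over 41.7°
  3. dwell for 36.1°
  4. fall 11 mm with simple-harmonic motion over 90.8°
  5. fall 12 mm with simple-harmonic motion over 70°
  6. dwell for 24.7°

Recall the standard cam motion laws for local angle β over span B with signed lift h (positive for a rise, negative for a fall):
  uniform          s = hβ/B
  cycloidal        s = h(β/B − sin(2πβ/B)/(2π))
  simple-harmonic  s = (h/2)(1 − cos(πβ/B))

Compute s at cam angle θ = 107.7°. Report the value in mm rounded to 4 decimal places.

seg 1 [0°–96.7°] dwell: s stays 0.0000
seg 2 [96.7°–138.4°] cycloidal, h=24: θ=107.7° here. β=11, B=41.7. 24·(0.2638 − sin(2π·0.2638)/(2π)) = 2.5255 → s = 2.5255

2.5255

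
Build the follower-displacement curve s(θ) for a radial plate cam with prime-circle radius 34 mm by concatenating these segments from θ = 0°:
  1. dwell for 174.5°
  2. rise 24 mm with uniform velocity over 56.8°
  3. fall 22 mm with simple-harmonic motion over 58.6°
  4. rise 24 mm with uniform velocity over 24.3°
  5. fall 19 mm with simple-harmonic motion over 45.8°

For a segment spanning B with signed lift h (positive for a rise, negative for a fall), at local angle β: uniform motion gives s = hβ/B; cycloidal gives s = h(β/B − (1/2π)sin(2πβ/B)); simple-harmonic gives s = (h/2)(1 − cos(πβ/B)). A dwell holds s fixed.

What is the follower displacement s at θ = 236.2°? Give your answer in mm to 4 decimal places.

seg 1 [0°–174.5°] dwell: s stays 0.0000
seg 2 [174.5°–231.3°] uniform, h=24: full span → s += 24 → s = 24.0000
seg 3 [231.3°–289.9°] simple-harmonic, h=-22: θ=236.2° here. β=4.9, B=58.6. -22/2·(1 − cos(π·0.0836)) = -0.3774 → s = 23.6226

23.6226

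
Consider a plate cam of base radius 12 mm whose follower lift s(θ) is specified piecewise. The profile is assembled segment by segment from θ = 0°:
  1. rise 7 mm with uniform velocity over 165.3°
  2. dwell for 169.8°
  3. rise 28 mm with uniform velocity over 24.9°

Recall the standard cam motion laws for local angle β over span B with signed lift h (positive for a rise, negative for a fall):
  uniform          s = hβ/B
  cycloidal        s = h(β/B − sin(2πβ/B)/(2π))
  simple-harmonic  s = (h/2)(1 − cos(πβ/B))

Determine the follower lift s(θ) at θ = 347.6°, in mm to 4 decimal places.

seg 1 [0°–165.3°] uniform, h=7: full span → s += 7 → s = 7.0000
seg 2 [165.3°–335.1°] dwell: s stays 7.0000
seg 3 [335.1°–360°] uniform, h=28: θ=347.6° here. β=12.5, B=24.9. 28·12.5/24.9 = 14.0562 → s = 21.0562

21.0562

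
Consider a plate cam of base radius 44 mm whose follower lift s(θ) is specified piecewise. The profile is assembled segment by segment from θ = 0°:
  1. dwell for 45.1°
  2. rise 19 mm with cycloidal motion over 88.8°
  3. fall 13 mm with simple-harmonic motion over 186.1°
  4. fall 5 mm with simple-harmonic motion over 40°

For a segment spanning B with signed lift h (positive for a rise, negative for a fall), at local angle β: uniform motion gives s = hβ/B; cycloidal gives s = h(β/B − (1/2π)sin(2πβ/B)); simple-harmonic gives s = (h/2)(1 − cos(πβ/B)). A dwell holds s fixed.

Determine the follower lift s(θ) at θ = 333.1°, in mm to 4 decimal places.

seg 1 [0°–45.1°] dwell: s stays 0.0000
seg 2 [45.1°–133.9°] cycloidal, h=19: full span → s += 19 → s = 19.0000
seg 3 [133.9°–320°] simple-harmonic, h=-13: full span → s += -13 → s = 6.0000
seg 4 [320°–360°] simple-harmonic, h=-5: θ=333.1° here. β=13.1, B=40. -5/2·(1 − cos(π·0.3275)) = -1.2105 → s = 4.7895

4.7895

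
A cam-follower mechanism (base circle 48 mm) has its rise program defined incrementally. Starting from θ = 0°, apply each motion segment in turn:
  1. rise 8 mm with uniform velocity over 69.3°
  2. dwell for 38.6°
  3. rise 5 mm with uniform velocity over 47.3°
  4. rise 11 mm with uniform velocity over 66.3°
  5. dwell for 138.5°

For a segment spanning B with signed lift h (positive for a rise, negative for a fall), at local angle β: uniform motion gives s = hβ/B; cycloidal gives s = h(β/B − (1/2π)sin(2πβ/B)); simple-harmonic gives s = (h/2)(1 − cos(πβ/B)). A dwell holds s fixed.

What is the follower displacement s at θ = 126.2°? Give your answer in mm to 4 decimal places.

seg 1 [0°–69.3°] uniform, h=8: full span → s += 8 → s = 8.0000
seg 2 [69.3°–107.9°] dwell: s stays 8.0000
seg 3 [107.9°–155.2°] uniform, h=5: θ=126.2° here. β=18.3, B=47.3. 5·18.3/47.3 = 1.9345 → s = 9.9345

9.9345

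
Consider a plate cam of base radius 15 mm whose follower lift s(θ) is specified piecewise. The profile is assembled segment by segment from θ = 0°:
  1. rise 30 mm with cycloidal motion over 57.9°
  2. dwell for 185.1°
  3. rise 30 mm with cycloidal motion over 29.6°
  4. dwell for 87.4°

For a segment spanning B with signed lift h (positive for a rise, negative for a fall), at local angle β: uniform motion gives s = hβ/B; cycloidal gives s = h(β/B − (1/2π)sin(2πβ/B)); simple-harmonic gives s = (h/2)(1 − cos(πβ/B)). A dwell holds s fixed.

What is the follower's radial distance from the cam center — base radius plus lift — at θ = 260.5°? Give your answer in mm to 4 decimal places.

seg 1 [0°–57.9°] cycloidal, h=30: full span → s += 30 → s = 30.0000
seg 2 [57.9°–243°] dwell: s stays 30.0000
seg 3 [243°–272.6°] cycloidal, h=30: θ=260.5° here. β=17.5, B=29.6. 30·(0.5912 − sin(2π·0.5912)/(2π)) = 20.3256 → s = 50.3256
radial distance = base radius + s = 15 + 50.3256 = 65.3256

65.3256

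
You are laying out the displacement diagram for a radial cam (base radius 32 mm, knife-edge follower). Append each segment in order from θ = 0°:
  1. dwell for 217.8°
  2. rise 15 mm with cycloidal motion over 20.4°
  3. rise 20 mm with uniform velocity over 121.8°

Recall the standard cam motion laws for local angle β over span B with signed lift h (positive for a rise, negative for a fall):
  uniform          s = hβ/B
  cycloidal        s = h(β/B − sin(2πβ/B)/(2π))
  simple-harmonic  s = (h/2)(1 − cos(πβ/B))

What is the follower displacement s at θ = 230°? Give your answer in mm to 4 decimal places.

seg 1 [0°–217.8°] dwell: s stays 0.0000
seg 2 [217.8°–238.2°] cycloidal, h=15: θ=230° here. β=12.2, B=20.4. 15·(0.5980 − sin(2π·0.5980)/(2π)) = 10.3499 → s = 10.3499

10.3499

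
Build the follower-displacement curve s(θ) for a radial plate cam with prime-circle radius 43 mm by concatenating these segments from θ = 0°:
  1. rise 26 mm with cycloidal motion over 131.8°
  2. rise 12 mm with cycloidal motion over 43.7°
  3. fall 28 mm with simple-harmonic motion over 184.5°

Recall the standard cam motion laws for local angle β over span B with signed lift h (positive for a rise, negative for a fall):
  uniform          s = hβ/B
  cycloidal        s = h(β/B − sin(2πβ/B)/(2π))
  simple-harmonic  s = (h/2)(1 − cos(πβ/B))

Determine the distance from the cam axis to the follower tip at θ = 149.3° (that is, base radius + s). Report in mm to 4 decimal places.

seg 1 [0°–131.8°] cycloidal, h=26: full span → s += 26 → s = 26.0000
seg 2 [131.8°–175.5°] cycloidal, h=12: θ=149.3° here. β=17.5, B=43.7. 12·(0.4005 − sin(2π·0.4005)/(2π)) = 3.6874 → s = 29.6874
radial distance = base radius + s = 43 + 29.6874 = 72.6874

72.6874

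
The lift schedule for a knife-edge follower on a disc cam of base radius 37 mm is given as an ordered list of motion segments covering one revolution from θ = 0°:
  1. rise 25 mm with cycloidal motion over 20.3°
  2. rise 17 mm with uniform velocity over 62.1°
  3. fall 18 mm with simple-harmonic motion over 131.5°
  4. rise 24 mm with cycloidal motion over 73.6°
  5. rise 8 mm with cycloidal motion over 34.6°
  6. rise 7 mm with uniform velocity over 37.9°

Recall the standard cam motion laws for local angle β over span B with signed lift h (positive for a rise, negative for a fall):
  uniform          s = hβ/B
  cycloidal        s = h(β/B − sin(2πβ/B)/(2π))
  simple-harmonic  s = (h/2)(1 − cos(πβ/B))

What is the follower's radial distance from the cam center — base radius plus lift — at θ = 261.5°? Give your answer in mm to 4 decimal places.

seg 1 [0°–20.3°] cycloidal, h=25: full span → s += 25 → s = 25.0000
seg 2 [20.3°–82.4°] uniform, h=17: full span → s += 17 → s = 42.0000
seg 3 [82.4°–213.9°] simple-harmonic, h=-18: full span → s += -18 → s = 24.0000
seg 4 [213.9°–287.5°] cycloidal, h=24: θ=261.5° here. β=47.6, B=73.6. 24·(0.6467 − sin(2π·0.6467)/(2π)) = 18.5653 → s = 42.5653
radial distance = base radius + s = 37 + 42.5653 = 79.5653

79.5653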